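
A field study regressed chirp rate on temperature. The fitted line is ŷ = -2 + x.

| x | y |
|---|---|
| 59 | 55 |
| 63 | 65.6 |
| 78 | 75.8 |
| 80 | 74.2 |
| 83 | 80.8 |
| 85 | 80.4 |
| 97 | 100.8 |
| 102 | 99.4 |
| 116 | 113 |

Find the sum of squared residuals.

x=59: ŷ = -2 + 59 = 57; e = 55 − 57 = -2
x=63: ŷ = -2 + 63 = 61; e = 65.6 − 61 = 4.6
x=78: ŷ = -2 + 78 = 76; e = 75.8 − 76 = -0.2
x=80: ŷ = -2 + 80 = 78; e = 74.2 − 78 = -3.8
x=83: ŷ = -2 + 83 = 81; e = 80.8 − 81 = -0.2
x=85: ŷ = -2 + 85 = 83; e = 80.4 − 83 = -2.6
x=97: ŷ = -2 + 97 = 95; e = 100.8 − 95 = 5.8
x=102: ŷ = -2 + 102 = 100; e = 99.4 − 100 = -0.6
x=116: ŷ = -2 + 116 = 114; e = 113 − 114 = -1
SSE = 4 + 21.16 + 0.04 + 14.44 + 0.04 + 6.76 + 33.64 + 0.36 + 1 = 81.44

SSE = 81.44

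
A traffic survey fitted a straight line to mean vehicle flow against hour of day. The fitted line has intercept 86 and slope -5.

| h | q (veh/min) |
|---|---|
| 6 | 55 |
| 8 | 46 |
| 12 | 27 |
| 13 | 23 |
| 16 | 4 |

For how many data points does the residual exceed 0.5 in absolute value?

h=6: q̂ = 86 − 5·6 = 56; e = 55 − 56 = -1
h=8: q̂ = 86 − 5·8 = 46; e = 46 − 46 = 0
h=12: q̂ = 86 − 5·12 = 26; e = 27 − 26 = 1
h=13: q̂ = 86 − 5·13 = 21; e = 23 − 21 = 2
h=16: q̂ = 86 − 5·16 = 6; e = 4 − 6 = -2
|e| > 0.5: h=6 (|e|=1), h=12 (|e|=1), h=13 (|e|=2), h=16 (|e|=2) → 4

4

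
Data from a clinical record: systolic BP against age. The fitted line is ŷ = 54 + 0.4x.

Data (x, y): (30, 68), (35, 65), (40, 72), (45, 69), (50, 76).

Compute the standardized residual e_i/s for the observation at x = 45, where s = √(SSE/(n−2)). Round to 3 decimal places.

-0.949

x=30: ŷ = 54 + 0.4·30 = 66; e = 68 − 66 = 2
x=35: ŷ = 54 + 0.4·35 = 68; e = 65 − 68 = -3
x=40: ŷ = 54 + 0.4·40 = 70; e = 72 − 70 = 2
x=45: ŷ = 54 + 0.4·45 = 72; e = 69 − 72 = -3
x=50: ŷ = 54 + 0.4·50 = 74; e = 76 − 74 = 2
SSE = 4 + 9 + 4 + 9 + 4 = 30
s = √(30/3) = 3.16228
e/s = -3 / 3.16228 = -0.949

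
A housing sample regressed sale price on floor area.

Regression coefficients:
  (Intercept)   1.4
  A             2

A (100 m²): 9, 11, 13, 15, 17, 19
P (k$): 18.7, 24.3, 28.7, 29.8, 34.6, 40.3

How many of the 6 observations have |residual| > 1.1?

2

A=9: P̂ = 1.4 + 2·9 = 19.4; e = 18.7 − 19.4 = -0.7
A=11: P̂ = 1.4 + 2·11 = 23.4; e = 24.3 − 23.4 = 0.9
A=13: P̂ = 1.4 + 2·13 = 27.4; e = 28.7 − 27.4 = 1.3
A=15: P̂ = 1.4 + 2·15 = 31.4; e = 29.8 − 31.4 = -1.6
A=17: P̂ = 1.4 + 2·17 = 35.4; e = 34.6 − 35.4 = -0.8
A=19: P̂ = 1.4 + 2·19 = 39.4; e = 40.3 − 39.4 = 0.9
|e| > 1.1: A=13 (|e|=1.3), A=15 (|e|=1.6) → 2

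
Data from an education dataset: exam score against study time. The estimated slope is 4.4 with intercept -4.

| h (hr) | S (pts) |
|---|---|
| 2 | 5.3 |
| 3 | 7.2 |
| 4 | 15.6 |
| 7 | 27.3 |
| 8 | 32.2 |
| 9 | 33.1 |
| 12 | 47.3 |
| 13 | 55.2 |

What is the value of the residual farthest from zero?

h=2: ŷ = -4 + 4.4·2 = 4.8; e = 5.3 − 4.8 = 0.5
h=3: ŷ = -4 + 4.4·3 = 9.2; e = 7.2 − 9.2 = -2
h=4: ŷ = -4 + 4.4·4 = 13.6; e = 15.6 − 13.6 = 2
h=7: ŷ = -4 + 4.4·7 = 26.8; e = 27.3 − 26.8 = 0.5
h=8: ŷ = -4 + 4.4·8 = 31.2; e = 32.2 − 31.2 = 1
h=9: ŷ = -4 + 4.4·9 = 35.6; e = 33.1 − 35.6 = -2.5
h=12: ŷ = -4 + 4.4·12 = 48.8; e = 47.3 − 48.8 = -1.5
h=13: ŷ = -4 + 4.4·13 = 53.2; e = 55.2 − 53.2 = 2
Largest |e| is 2.5 at h = 9, residual -2.5.

e = -2.5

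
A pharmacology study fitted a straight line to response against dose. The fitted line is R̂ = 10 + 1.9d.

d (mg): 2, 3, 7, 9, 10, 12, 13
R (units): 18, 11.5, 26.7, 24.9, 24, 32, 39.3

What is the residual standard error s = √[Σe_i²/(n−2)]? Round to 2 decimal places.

s = 4.44

d=2: R̂ = 10 + 1.9·2 = 13.8; e = 18 − 13.8 = 4.2
d=3: R̂ = 10 + 1.9·3 = 15.7; e = 11.5 − 15.7 = -4.2
d=7: R̂ = 10 + 1.9·7 = 23.3; e = 26.7 − 23.3 = 3.4
d=9: R̂ = 10 + 1.9·9 = 27.1; e = 24.9 − 27.1 = -2.2
d=10: R̂ = 10 + 1.9·10 = 29; e = 24 − 29 = -5
d=12: R̂ = 10 + 1.9·12 = 32.8; e = 32 − 32.8 = -0.8
d=13: R̂ = 10 + 1.9·13 = 34.7; e = 39.3 − 34.7 = 4.6
SSE = 17.64 + 17.64 + 11.56 + 4.84 + 25 + 0.64 + 21.16 = 98.48
s = √(98.48/5) = √19.696 ≈ 4.44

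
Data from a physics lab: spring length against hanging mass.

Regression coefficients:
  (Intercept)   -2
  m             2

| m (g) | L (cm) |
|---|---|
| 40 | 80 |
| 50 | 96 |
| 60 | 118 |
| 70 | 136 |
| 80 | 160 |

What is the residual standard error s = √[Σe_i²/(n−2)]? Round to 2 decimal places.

m=40: ŷ = -2 + 2·40 = 78; e = 80 − 78 = 2
m=50: ŷ = -2 + 2·50 = 98; e = 96 − 98 = -2
m=60: ŷ = -2 + 2·60 = 118; e = 118 − 118 = 0
m=70: ŷ = -2 + 2·70 = 138; e = 136 − 138 = -2
m=80: ŷ = -2 + 2·80 = 158; e = 160 − 158 = 2
SSE = 4 + 4 + 0 + 4 + 4 = 16
s = √(16/3) = √5.33333 ≈ 2.31

s = 2.31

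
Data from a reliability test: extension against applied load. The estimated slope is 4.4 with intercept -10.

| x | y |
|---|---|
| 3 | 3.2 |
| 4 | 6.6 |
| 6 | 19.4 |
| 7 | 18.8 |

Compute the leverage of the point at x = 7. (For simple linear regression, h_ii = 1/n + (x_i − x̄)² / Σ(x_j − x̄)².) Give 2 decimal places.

x̄ = (3 + 4 + 6 + 7)/4 = 5
Σ(x − x̄)² = 4 + 1 + 1 + 4 = 10
h = 1/4 + (2)²/10 = 0.25 + 0.4 = 0.65

h = 0.65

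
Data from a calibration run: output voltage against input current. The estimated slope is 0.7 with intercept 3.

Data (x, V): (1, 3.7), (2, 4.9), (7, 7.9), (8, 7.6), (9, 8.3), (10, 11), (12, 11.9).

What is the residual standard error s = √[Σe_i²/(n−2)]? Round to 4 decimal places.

s = 0.8367

x=1: ŷ = 3 + 0.7·1 = 3.7; e = 3.7 − 3.7 = 0
x=2: ŷ = 3 + 0.7·2 = 4.4; e = 4.9 − 4.4 = 0.5
x=7: ŷ = 3 + 0.7·7 = 7.9; e = 7.9 − 7.9 = 0
x=8: ŷ = 3 + 0.7·8 = 8.6; e = 7.6 − 8.6 = -1
x=9: ŷ = 3 + 0.7·9 = 9.3; e = 8.3 − 9.3 = -1
x=10: ŷ = 3 + 0.7·10 = 10; e = 11 − 10 = 1
x=12: ŷ = 3 + 0.7·12 = 11.4; e = 11.9 − 11.4 = 0.5
SSE = 0 + 0.25 + 0 + 1 + 1 + 1 + 0.25 = 3.5
s = √(3.5/5) = √0.7 ≈ 0.8367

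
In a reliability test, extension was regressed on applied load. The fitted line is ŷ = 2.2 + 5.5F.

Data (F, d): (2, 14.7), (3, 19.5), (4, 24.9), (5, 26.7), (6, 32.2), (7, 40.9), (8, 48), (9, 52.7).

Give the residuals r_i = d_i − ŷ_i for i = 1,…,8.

1.5, 0.8, 0.7, -3, -3, 0.2, 1.8, 1

F=2: ŷ = 2.2 + 5.5·2 = 13.2; r = 14.7 − 13.2 = 1.5
F=3: ŷ = 2.2 + 5.5·3 = 18.7; r = 19.5 − 18.7 = 0.8
F=4: ŷ = 2.2 + 5.5·4 = 24.2; r = 24.9 − 24.2 = 0.7
F=5: ŷ = 2.2 + 5.5·5 = 29.7; r = 26.7 − 29.7 = -3
F=6: ŷ = 2.2 + 5.5·6 = 35.2; r = 32.2 − 35.2 = -3
F=7: ŷ = 2.2 + 5.5·7 = 40.7; r = 40.9 − 40.7 = 0.2
F=8: ŷ = 2.2 + 5.5·8 = 46.2; r = 48 − 46.2 = 1.8
F=9: ŷ = 2.2 + 5.5·9 = 51.7; r = 52.7 − 51.7 = 1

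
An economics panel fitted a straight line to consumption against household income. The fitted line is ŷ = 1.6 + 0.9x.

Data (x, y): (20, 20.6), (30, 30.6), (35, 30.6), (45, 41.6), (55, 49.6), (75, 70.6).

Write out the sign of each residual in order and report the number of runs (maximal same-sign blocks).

3 runs

x=20: ŷ = 1.6 + 0.9·20 = 19.6; r = 20.6 − 19.6 = 1
x=30: ŷ = 1.6 + 0.9·30 = 28.6; r = 30.6 − 28.6 = 2
x=35: ŷ = 1.6 + 0.9·35 = 33.1; r = 30.6 − 33.1 = -2.5
x=45: ŷ = 1.6 + 0.9·45 = 42.1; r = 41.6 − 42.1 = -0.5
x=55: ŷ = 1.6 + 0.9·55 = 51.1; r = 49.6 − 51.1 = -1.5
x=75: ŷ = 1.6 + 0.9·75 = 69.1; r = 70.6 − 69.1 = 1.5
Signs: + + − − − +
Runs: +×2, −×3, +×1 → 3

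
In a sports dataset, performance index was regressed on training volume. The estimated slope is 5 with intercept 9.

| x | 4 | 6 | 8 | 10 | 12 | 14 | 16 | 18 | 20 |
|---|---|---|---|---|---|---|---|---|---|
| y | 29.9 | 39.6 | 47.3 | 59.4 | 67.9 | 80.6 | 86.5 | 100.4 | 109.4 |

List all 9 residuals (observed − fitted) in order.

0.9, 0.6, -1.7, 0.4, -1.1, 1.6, -2.5, 1.4, 0.4

x=4: ŷ = 9 + 5·4 = 29; r = 29.9 − 29 = 0.9
x=6: ŷ = 9 + 5·6 = 39; r = 39.6 − 39 = 0.6
x=8: ŷ = 9 + 5·8 = 49; r = 47.3 − 49 = -1.7
x=10: ŷ = 9 + 5·10 = 59; r = 59.4 − 59 = 0.4
x=12: ŷ = 9 + 5·12 = 69; r = 67.9 − 69 = -1.1
x=14: ŷ = 9 + 5·14 = 79; r = 80.6 − 79 = 1.6
x=16: ŷ = 9 + 5·16 = 89; r = 86.5 − 89 = -2.5
x=18: ŷ = 9 + 5·18 = 99; r = 100.4 − 99 = 1.4
x=20: ŷ = 9 + 5·20 = 109; r = 109.4 − 109 = 0.4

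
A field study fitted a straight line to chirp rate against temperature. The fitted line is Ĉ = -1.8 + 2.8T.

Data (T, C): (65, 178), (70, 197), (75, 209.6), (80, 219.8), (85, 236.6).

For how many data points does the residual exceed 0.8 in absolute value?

T=65: Ĉ = -1.8 + 2.8·65 = 180.2; e = 178 − 180.2 = -2.2
T=70: Ĉ = -1.8 + 2.8·70 = 194.2; e = 197 − 194.2 = 2.8
T=75: Ĉ = -1.8 + 2.8·75 = 208.2; e = 209.6 − 208.2 = 1.4
T=80: Ĉ = -1.8 + 2.8·80 = 222.2; e = 219.8 − 222.2 = -2.4
T=85: Ĉ = -1.8 + 2.8·85 = 236.2; e = 236.6 − 236.2 = 0.4
|e| > 0.8: T=65 (|e|=2.2), T=70 (|e|=2.8), T=75 (|e|=1.4), T=80 (|e|=2.4) → 4

4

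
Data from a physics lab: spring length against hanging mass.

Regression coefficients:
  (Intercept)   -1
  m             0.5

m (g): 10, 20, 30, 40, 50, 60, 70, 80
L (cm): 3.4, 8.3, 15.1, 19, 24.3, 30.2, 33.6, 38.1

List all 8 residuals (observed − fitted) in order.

m=10: ŷ = -1 + 0.5·10 = 4; e = 3.4 − 4 = -0.6
m=20: ŷ = -1 + 0.5·20 = 9; e = 8.3 − 9 = -0.7
m=30: ŷ = -1 + 0.5·30 = 14; e = 15.1 − 14 = 1.1
m=40: ŷ = -1 + 0.5·40 = 19; e = 19 − 19 = 0
m=50: ŷ = -1 + 0.5·50 = 24; e = 24.3 − 24 = 0.3
m=60: ŷ = -1 + 0.5·60 = 29; e = 30.2 − 29 = 1.2
m=70: ŷ = -1 + 0.5·70 = 34; e = 33.6 − 34 = -0.4
m=80: ŷ = -1 + 0.5·80 = 39; e = 38.1 − 39 = -0.9

-0.6, -0.7, 1.1, 0, 0.3, 1.2, -0.4, -0.9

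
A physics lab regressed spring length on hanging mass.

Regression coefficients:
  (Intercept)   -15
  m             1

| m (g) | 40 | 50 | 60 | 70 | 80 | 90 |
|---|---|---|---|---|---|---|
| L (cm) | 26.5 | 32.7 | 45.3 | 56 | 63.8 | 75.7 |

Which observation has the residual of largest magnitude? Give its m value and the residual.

m = 50, r = -2.3

m=40: L̂ = -15 + 40 = 25; r = 26.5 − 25 = 1.5
m=50: L̂ = -15 + 50 = 35; r = 32.7 − 35 = -2.3
m=60: L̂ = -15 + 60 = 45; r = 45.3 − 45 = 0.3
m=70: L̂ = -15 + 70 = 55; r = 56 − 55 = 1
m=80: L̂ = -15 + 80 = 65; r = 63.8 − 65 = -1.2
m=90: L̂ = -15 + 90 = 75; r = 75.7 − 75 = 0.7
Largest |r| is 2.3 at m = 50, residual -2.3.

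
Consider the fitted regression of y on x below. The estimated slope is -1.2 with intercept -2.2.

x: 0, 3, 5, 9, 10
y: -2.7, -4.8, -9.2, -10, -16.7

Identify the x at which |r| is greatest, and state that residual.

x=0: ŷ = -2.2 − 1.2·0 = -2.2; r = -2.7 − (-2.2) = -0.5
x=3: ŷ = -2.2 − 1.2·3 = -5.8; r = -4.8 − (-5.8) = 1
x=5: ŷ = -2.2 − 1.2·5 = -8.2; r = -9.2 − (-8.2) = -1
x=9: ŷ = -2.2 − 1.2·9 = -13; r = -10 − (-13) = 3
x=10: ŷ = -2.2 − 1.2·10 = -14.2; r = -16.7 − (-14.2) = -2.5
Largest |r| is 3 at x = 9, residual 3.

x = 9, r = 3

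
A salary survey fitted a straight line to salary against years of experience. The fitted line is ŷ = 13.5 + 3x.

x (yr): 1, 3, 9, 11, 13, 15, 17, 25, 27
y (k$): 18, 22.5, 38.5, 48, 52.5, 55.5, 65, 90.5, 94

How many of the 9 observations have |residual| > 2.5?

x=1: ŷ = 13.5 + 3·1 = 16.5; r = 18 − 16.5 = 1.5
x=3: ŷ = 13.5 + 3·3 = 22.5; r = 22.5 − 22.5 = 0
x=9: ŷ = 13.5 + 3·9 = 40.5; r = 38.5 − 40.5 = -2
x=11: ŷ = 13.5 + 3·11 = 46.5; r = 48 − 46.5 = 1.5
x=13: ŷ = 13.5 + 3·13 = 52.5; r = 52.5 − 52.5 = 0
x=15: ŷ = 13.5 + 3·15 = 58.5; r = 55.5 − 58.5 = -3
x=17: ŷ = 13.5 + 3·17 = 64.5; r = 65 − 64.5 = 0.5
x=25: ŷ = 13.5 + 3·25 = 88.5; r = 90.5 − 88.5 = 2
x=27: ŷ = 13.5 + 3·27 = 94.5; r = 94 − 94.5 = -0.5
|r| > 2.5: x=15 (|r|=3) → 1

1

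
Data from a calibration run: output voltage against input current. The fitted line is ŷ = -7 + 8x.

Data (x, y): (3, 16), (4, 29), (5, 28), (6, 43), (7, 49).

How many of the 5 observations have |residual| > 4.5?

x=3: ŷ = -7 + 8·3 = 17; e = 16 − 17 = -1
x=4: ŷ = -7 + 8·4 = 25; e = 29 − 25 = 4
x=5: ŷ = -7 + 8·5 = 33; e = 28 − 33 = -5
x=6: ŷ = -7 + 8·6 = 41; e = 43 − 41 = 2
x=7: ŷ = -7 + 8·7 = 49; e = 49 − 49 = 0
|e| > 4.5: x=5 (|e|=5) → 1

1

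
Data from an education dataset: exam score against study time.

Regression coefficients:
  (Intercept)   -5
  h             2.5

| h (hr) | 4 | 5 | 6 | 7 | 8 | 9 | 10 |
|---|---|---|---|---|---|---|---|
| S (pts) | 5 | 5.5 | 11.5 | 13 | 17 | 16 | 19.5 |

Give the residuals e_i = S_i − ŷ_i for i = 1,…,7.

0, -2, 1.5, 0.5, 2, -1.5, -0.5

h=4: ŷ = -5 + 2.5·4 = 5; e = 5 − 5 = 0
h=5: ŷ = -5 + 2.5·5 = 7.5; e = 5.5 − 7.5 = -2
h=6: ŷ = -5 + 2.5·6 = 10; e = 11.5 − 10 = 1.5
h=7: ŷ = -5 + 2.5·7 = 12.5; e = 13 − 12.5 = 0.5
h=8: ŷ = -5 + 2.5·8 = 15; e = 17 − 15 = 2
h=9: ŷ = -5 + 2.5·9 = 17.5; e = 16 − 17.5 = -1.5
h=10: ŷ = -5 + 2.5·10 = 20; e = 19.5 − 20 = -0.5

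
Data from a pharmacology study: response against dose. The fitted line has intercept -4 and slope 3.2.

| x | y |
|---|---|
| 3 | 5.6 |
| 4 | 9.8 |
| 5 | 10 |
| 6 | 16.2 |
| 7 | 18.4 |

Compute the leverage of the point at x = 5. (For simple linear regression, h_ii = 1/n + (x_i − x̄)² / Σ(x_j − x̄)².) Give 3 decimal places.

x̄ = (3 + 4 + 5 + 6 + 7)/5 = 5
Σ(x − x̄)² = 4 + 1 + 0 + 1 + 4 = 10
h = 1/5 + (0)²/10 = 0.2 + 0 = 0.200

h = 0.200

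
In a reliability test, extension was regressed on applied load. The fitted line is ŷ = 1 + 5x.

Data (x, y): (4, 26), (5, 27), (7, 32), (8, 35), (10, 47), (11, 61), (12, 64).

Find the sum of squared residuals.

SSE = 128

x=4: ŷ = 1 + 5·4 = 21; e = 26 − 21 = 5
x=5: ŷ = 1 + 5·5 = 26; e = 27 − 26 = 1
x=7: ŷ = 1 + 5·7 = 36; e = 32 − 36 = -4
x=8: ŷ = 1 + 5·8 = 41; e = 35 − 41 = -6
x=10: ŷ = 1 + 5·10 = 51; e = 47 − 51 = -4
x=11: ŷ = 1 + 5·11 = 56; e = 61 − 56 = 5
x=12: ŷ = 1 + 5·12 = 61; e = 64 − 61 = 3
SSE = 25 + 1 + 16 + 36 + 16 + 25 + 9 = 128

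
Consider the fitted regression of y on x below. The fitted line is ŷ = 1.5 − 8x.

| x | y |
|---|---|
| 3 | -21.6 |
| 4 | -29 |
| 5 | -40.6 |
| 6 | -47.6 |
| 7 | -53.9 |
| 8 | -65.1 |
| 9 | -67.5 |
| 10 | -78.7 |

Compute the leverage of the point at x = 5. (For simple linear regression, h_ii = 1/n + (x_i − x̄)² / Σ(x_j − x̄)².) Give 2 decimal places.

h = 0.18

x̄ = (3 + 4 + 5 + 6 + 7 + 8 + 9 + 10)/8 = 6.5
Σ(x − x̄)² = 12.25 + 6.25 + 2.25 + 0.25 + 0.25 + 2.25 + 6.25 + 12.25 = 42
h = 1/8 + (-1.5)²/42 = 0.125 + 0.0535714 = 0.18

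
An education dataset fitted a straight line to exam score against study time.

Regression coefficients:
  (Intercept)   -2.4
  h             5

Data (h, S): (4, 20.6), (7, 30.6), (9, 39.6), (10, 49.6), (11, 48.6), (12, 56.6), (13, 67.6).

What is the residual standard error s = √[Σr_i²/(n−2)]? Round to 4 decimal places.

h=4: Ŝ = -2.4 + 5·4 = 17.6; r = 20.6 − 17.6 = 3
h=7: Ŝ = -2.4 + 5·7 = 32.6; r = 30.6 − 32.6 = -2
h=9: Ŝ = -2.4 + 5·9 = 42.6; r = 39.6 − 42.6 = -3
h=10: Ŝ = -2.4 + 5·10 = 47.6; r = 49.6 − 47.6 = 2
h=11: Ŝ = -2.4 + 5·11 = 52.6; r = 48.6 − 52.6 = -4
h=12: Ŝ = -2.4 + 5·12 = 57.6; r = 56.6 − 57.6 = -1
h=13: Ŝ = -2.4 + 5·13 = 62.6; r = 67.6 − 62.6 = 5
SSE = 9 + 4 + 9 + 4 + 16 + 1 + 25 = 68
s = √(68/5) = √13.6 ≈ 3.6878

s = 3.6878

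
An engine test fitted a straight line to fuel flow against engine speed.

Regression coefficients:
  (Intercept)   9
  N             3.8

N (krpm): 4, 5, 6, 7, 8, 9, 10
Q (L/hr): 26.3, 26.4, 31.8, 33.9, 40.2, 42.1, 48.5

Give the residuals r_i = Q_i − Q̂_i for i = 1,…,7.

2.1, -1.6, 0, -1.7, 0.8, -1.1, 1.5

N=4: Q̂ = 9 + 3.8·4 = 24.2; r = 26.3 − 24.2 = 2.1
N=5: Q̂ = 9 + 3.8·5 = 28; r = 26.4 − 28 = -1.6
N=6: Q̂ = 9 + 3.8·6 = 31.8; r = 31.8 − 31.8 = 0
N=7: Q̂ = 9 + 3.8·7 = 35.6; r = 33.9 − 35.6 = -1.7
N=8: Q̂ = 9 + 3.8·8 = 39.4; r = 40.2 − 39.4 = 0.8
N=9: Q̂ = 9 + 3.8·9 = 43.2; r = 42.1 − 43.2 = -1.1
N=10: Q̂ = 9 + 3.8·10 = 47; r = 48.5 − 47 = 1.5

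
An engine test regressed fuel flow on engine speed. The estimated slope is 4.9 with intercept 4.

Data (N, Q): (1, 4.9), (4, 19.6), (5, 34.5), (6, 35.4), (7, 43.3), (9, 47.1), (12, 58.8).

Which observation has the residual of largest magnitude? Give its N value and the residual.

N = 5, r = 6

N=1: Q̂ = 4 + 4.9·1 = 8.9; r = 4.9 − 8.9 = -4
N=4: Q̂ = 4 + 4.9·4 = 23.6; r = 19.6 − 23.6 = -4
N=5: Q̂ = 4 + 4.9·5 = 28.5; r = 34.5 − 28.5 = 6
N=6: Q̂ = 4 + 4.9·6 = 33.4; r = 35.4 − 33.4 = 2
N=7: Q̂ = 4 + 4.9·7 = 38.3; r = 43.3 − 38.3 = 5
N=9: Q̂ = 4 + 4.9·9 = 48.1; r = 47.1 − 48.1 = -1
N=12: Q̂ = 4 + 4.9·12 = 62.8; r = 58.8 − 62.8 = -4
Largest |r| is 6 at N = 5, residual 6.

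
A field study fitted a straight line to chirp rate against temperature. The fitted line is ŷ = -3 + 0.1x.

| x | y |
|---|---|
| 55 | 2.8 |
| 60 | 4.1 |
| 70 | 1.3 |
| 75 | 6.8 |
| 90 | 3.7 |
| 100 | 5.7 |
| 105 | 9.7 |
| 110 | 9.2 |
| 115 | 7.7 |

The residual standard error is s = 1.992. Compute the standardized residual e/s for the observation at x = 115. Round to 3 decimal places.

-0.402

ŷ = -3 + 0.1·115 = 8.5
e = 7.7 − 8.5 = -0.8
e/s = -0.8 / 1.992 = -0.402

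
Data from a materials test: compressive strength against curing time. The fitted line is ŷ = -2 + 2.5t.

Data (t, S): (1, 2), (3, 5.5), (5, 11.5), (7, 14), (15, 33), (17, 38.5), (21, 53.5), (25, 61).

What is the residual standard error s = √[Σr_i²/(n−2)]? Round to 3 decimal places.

t=1: ŷ = -2 + 2.5·1 = 0.5; r = 2 − 0.5 = 1.5
t=3: ŷ = -2 + 2.5·3 = 5.5; r = 5.5 − 5.5 = 0
t=5: ŷ = -2 + 2.5·5 = 10.5; r = 11.5 − 10.5 = 1
t=7: ŷ = -2 + 2.5·7 = 15.5; r = 14 − 15.5 = -1.5
t=15: ŷ = -2 + 2.5·15 = 35.5; r = 33 − 35.5 = -2.5
t=17: ŷ = -2 + 2.5·17 = 40.5; r = 38.5 − 40.5 = -2
t=21: ŷ = -2 + 2.5·21 = 50.5; r = 53.5 − 50.5 = 3
t=25: ŷ = -2 + 2.5·25 = 60.5; r = 61 − 60.5 = 0.5
SSE = 2.25 + 0 + 1 + 2.25 + 6.25 + 4 + 9 + 0.25 = 25
s = √(25/6) = √4.16667 ≈ 2.041

s = 2.041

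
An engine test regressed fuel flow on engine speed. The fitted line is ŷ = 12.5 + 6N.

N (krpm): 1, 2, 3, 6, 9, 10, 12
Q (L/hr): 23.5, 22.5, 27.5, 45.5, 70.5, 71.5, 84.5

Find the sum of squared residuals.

SSE = 64

N=1: ŷ = 12.5 + 6·1 = 18.5; e = 23.5 − 18.5 = 5
N=2: ŷ = 12.5 + 6·2 = 24.5; e = 22.5 − 24.5 = -2
N=3: ŷ = 12.5 + 6·3 = 30.5; e = 27.5 − 30.5 = -3
N=6: ŷ = 12.5 + 6·6 = 48.5; e = 45.5 − 48.5 = -3
N=9: ŷ = 12.5 + 6·9 = 66.5; e = 70.5 − 66.5 = 4
N=10: ŷ = 12.5 + 6·10 = 72.5; e = 71.5 − 72.5 = -1
N=12: ŷ = 12.5 + 6·12 = 84.5; e = 84.5 − 84.5 = 0
SSE = 25 + 4 + 9 + 9 + 16 + 1 + 0 = 64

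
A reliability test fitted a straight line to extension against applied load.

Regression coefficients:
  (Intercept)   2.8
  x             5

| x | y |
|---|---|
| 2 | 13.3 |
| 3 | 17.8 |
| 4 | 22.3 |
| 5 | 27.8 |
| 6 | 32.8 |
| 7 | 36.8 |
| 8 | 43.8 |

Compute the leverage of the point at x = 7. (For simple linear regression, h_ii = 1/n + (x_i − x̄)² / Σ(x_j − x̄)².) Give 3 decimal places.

h = 0.286

x̄ = (2 + 3 + 4 + 5 + 6 + 7 + 8)/7 = 5
Σ(x − x̄)² = 9 + 4 + 1 + 0 + 1 + 4 + 9 = 28
h = 1/7 + (2)²/28 = 0.142857 + 0.142857 = 0.286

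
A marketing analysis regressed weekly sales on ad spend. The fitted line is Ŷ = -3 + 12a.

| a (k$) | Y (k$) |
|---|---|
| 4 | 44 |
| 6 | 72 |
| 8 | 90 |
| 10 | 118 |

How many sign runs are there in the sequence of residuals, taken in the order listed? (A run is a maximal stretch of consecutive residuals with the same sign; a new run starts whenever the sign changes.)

4 runs

a=4: Ŷ = -3 + 12·4 = 45; r = 44 − 45 = -1
a=6: Ŷ = -3 + 12·6 = 69; r = 72 − 69 = 3
a=8: Ŷ = -3 + 12·8 = 93; r = 90 − 93 = -3
a=10: Ŷ = -3 + 12·10 = 117; r = 118 − 117 = 1
Signs: − + − +
Runs: −×1, +×1, −×1, +×1 → 4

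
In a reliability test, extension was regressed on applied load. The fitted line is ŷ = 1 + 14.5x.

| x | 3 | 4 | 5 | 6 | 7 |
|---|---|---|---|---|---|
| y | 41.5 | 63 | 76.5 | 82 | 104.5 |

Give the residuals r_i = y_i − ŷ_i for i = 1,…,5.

-3, 4, 3, -6, 2

x=3: ŷ = 1 + 14.5·3 = 44.5; r = 41.5 − 44.5 = -3
x=4: ŷ = 1 + 14.5·4 = 59; r = 63 − 59 = 4
x=5: ŷ = 1 + 14.5·5 = 73.5; r = 76.5 − 73.5 = 3
x=6: ŷ = 1 + 14.5·6 = 88; r = 82 − 88 = -6
x=7: ŷ = 1 + 14.5·7 = 102.5; r = 104.5 − 102.5 = 2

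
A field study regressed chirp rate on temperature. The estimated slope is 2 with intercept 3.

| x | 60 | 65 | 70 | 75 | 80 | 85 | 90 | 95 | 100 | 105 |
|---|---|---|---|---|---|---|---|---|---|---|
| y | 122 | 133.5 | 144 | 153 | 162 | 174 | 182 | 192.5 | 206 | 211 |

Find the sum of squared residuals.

x=60: ŷ = 3 + 2·60 = 123; r = 122 − 123 = -1
x=65: ŷ = 3 + 2·65 = 133; r = 133.5 − 133 = 0.5
x=70: ŷ = 3 + 2·70 = 143; r = 144 − 143 = 1
x=75: ŷ = 3 + 2·75 = 153; r = 153 − 153 = 0
x=80: ŷ = 3 + 2·80 = 163; r = 162 − 163 = -1
x=85: ŷ = 3 + 2·85 = 173; r = 174 − 173 = 1
x=90: ŷ = 3 + 2·90 = 183; r = 182 − 183 = -1
x=95: ŷ = 3 + 2·95 = 193; r = 192.5 − 193 = -0.5
x=100: ŷ = 3 + 2·100 = 203; r = 206 − 203 = 3
x=105: ŷ = 3 + 2·105 = 213; r = 211 − 213 = -2
SSE = 1 + 0.25 + 1 + 0 + 1 + 1 + 1 + 0.25 + 9 + 4 = 18.5

SSE = 18.5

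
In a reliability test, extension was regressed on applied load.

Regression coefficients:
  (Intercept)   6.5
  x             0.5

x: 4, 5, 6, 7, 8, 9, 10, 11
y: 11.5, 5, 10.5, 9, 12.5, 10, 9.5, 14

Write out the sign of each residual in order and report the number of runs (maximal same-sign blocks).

7 runs

x=4: ŷ = 6.5 + 0.5·4 = 8.5; r = 11.5 − 8.5 = 3
x=5: ŷ = 6.5 + 0.5·5 = 9; r = 5 − 9 = -4
x=6: ŷ = 6.5 + 0.5·6 = 9.5; r = 10.5 − 9.5 = 1
x=7: ŷ = 6.5 + 0.5·7 = 10; r = 9 − 10 = -1
x=8: ŷ = 6.5 + 0.5·8 = 10.5; r = 12.5 − 10.5 = 2
x=9: ŷ = 6.5 + 0.5·9 = 11; r = 10 − 11 = -1
x=10: ŷ = 6.5 + 0.5·10 = 11.5; r = 9.5 − 11.5 = -2
x=11: ŷ = 6.5 + 0.5·11 = 12; r = 14 − 12 = 2
Signs: + − + − + − − +
Runs: +×1, −×1, +×1, −×1, +×1, −×2, +×1 → 7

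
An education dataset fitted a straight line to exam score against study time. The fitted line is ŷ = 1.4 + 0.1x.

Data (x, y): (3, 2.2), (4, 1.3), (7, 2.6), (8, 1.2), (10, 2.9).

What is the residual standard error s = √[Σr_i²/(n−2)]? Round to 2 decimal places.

x=3: ŷ = 1.4 + 0.1·3 = 1.7; r = 2.2 − 1.7 = 0.5
x=4: ŷ = 1.4 + 0.1·4 = 1.8; r = 1.3 − 1.8 = -0.5
x=7: ŷ = 1.4 + 0.1·7 = 2.1; r = 2.6 − 2.1 = 0.5
x=8: ŷ = 1.4 + 0.1·8 = 2.2; r = 1.2 − 2.2 = -1
x=10: ŷ = 1.4 + 0.1·10 = 2.4; r = 2.9 − 2.4 = 0.5
SSE = 0.25 + 0.25 + 0.25 + 1 + 0.25 = 2
s = √(2/3) = √0.666667 ≈ 0.82

s = 0.82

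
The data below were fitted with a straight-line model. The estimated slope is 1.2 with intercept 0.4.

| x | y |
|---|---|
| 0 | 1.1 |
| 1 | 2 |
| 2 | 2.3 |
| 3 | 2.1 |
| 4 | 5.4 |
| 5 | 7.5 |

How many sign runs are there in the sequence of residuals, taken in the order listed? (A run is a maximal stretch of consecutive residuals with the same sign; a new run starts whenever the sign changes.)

3 runs

x=0: ŷ = 0.4 + 1.2·0 = 0.4; r = 1.1 − 0.4 = 0.7
x=1: ŷ = 0.4 + 1.2·1 = 1.6; r = 2 − 1.6 = 0.4
x=2: ŷ = 0.4 + 1.2·2 = 2.8; r = 2.3 − 2.8 = -0.5
x=3: ŷ = 0.4 + 1.2·3 = 4; r = 2.1 − 4 = -1.9
x=4: ŷ = 0.4 + 1.2·4 = 5.2; r = 5.4 − 5.2 = 0.2
x=5: ŷ = 0.4 + 1.2·5 = 6.4; r = 7.5 − 6.4 = 1.1
Signs: + + − − + +
Runs: +×2, −×2, +×2 → 3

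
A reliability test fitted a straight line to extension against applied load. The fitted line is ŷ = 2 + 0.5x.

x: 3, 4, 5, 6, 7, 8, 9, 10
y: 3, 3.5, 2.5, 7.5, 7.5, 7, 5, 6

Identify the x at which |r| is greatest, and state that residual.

x=3: ŷ = 2 + 0.5·3 = 3.5; r = 3 − 3.5 = -0.5
x=4: ŷ = 2 + 0.5·4 = 4; r = 3.5 − 4 = -0.5
x=5: ŷ = 2 + 0.5·5 = 4.5; r = 2.5 − 4.5 = -2
x=6: ŷ = 2 + 0.5·6 = 5; r = 7.5 − 5 = 2.5
x=7: ŷ = 2 + 0.5·7 = 5.5; r = 7.5 − 5.5 = 2
x=8: ŷ = 2 + 0.5·8 = 6; r = 7 − 6 = 1
x=9: ŷ = 2 + 0.5·9 = 6.5; r = 5 − 6.5 = -1.5
x=10: ŷ = 2 + 0.5·10 = 7; r = 6 − 7 = -1
Largest |r| is 2.5 at x = 6, residual 2.5.

x = 6, r = 2.5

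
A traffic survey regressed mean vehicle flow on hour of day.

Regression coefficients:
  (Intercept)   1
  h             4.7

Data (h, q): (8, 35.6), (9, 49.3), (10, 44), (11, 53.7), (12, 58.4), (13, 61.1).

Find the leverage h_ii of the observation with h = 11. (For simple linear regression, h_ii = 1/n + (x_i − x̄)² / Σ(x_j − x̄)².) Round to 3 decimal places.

h = 0.181

h̄ = (8 + 9 + 10 + 11 + 12 + 13)/6 = 10.5
Σ(h − h̄)² = 6.25 + 2.25 + 0.25 + 0.25 + 2.25 + 6.25 = 17.5
h = 1/6 + (0.5)²/17.5 = 0.166667 + 0.0142857 = 0.181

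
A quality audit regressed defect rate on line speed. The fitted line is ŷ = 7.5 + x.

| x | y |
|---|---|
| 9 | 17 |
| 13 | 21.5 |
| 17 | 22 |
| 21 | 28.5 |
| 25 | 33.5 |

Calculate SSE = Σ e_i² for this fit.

SSE = 8.5

x=9: ŷ = 7.5 + 9 = 16.5; e = 17 − 16.5 = 0.5
x=13: ŷ = 7.5 + 13 = 20.5; e = 21.5 − 20.5 = 1
x=17: ŷ = 7.5 + 17 = 24.5; e = 22 − 24.5 = -2.5
x=21: ŷ = 7.5 + 21 = 28.5; e = 28.5 − 28.5 = 0
x=25: ŷ = 7.5 + 25 = 32.5; e = 33.5 − 32.5 = 1
SSE = 0.25 + 1 + 6.25 + 0 + 1 = 8.5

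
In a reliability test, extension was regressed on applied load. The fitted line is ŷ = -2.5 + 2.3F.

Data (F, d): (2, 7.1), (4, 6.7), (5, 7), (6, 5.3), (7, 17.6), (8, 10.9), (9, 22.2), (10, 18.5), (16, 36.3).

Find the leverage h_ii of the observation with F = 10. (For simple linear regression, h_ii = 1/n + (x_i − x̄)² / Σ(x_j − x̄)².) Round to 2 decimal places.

h = 0.16

F̄ = (2 + 4 + 5 + 6 + 7 + 8 + 9 + 10 + 16)/9 = 7.44444
Σ(F − F̄)² = 29.642 + 11.8642 + 5.97531 + 2.08642 + 0.197531 + 0.308642 + 2.41975 + 6.53086 + 73.1975 = 132.222
h = 1/9 + (2.55556)²/132.222 = 0.111111 + 0.0493931 = 0.16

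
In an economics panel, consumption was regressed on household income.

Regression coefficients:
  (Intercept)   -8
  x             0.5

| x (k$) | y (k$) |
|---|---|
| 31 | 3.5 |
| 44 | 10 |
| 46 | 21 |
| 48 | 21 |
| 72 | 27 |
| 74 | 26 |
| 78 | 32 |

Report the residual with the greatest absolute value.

e = 6

x=31: ŷ = -8 + 0.5·31 = 7.5; e = 3.5 − 7.5 = -4
x=44: ŷ = -8 + 0.5·44 = 14; e = 10 − 14 = -4
x=46: ŷ = -8 + 0.5·46 = 15; e = 21 − 15 = 6
x=48: ŷ = -8 + 0.5·48 = 16; e = 21 − 16 = 5
x=72: ŷ = -8 + 0.5·72 = 28; e = 27 − 28 = -1
x=74: ŷ = -8 + 0.5·74 = 29; e = 26 − 29 = -3
x=78: ŷ = -8 + 0.5·78 = 31; e = 32 − 31 = 1
Largest |e| is 6 at x = 46, residual 6.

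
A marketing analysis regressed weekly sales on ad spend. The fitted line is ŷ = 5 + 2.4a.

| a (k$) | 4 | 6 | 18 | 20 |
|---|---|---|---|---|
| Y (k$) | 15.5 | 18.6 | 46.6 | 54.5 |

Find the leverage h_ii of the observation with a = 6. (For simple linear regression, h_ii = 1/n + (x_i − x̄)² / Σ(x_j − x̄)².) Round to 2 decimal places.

ā = (4 + 6 + 18 + 20)/4 = 12
Σ(a − ā)² = 64 + 36 + 36 + 64 = 200
h = 1/4 + (-6)²/200 = 0.25 + 0.18 = 0.43

h = 0.43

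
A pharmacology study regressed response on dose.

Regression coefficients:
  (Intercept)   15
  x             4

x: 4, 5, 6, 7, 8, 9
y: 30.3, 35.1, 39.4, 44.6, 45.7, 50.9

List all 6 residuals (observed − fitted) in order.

-0.7, 0.1, 0.4, 1.6, -1.3, -0.1

x=4: ŷ = 15 + 4·4 = 31; e = 30.3 − 31 = -0.7
x=5: ŷ = 15 + 4·5 = 35; e = 35.1 − 35 = 0.1
x=6: ŷ = 15 + 4·6 = 39; e = 39.4 − 39 = 0.4
x=7: ŷ = 15 + 4·7 = 43; e = 44.6 − 43 = 1.6
x=8: ŷ = 15 + 4·8 = 47; e = 45.7 − 47 = -1.3
x=9: ŷ = 15 + 4·9 = 51; e = 50.9 − 51 = -0.1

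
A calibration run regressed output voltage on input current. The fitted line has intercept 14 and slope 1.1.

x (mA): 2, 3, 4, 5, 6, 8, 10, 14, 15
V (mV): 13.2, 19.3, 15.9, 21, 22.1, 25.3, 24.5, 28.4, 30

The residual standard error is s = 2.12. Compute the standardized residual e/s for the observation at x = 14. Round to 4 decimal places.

-0.4717

ŷ = 14 + 1.1·14 = 29.4
e = 28.4 − 29.4 = -1
e/s = -1 / 2.12 = -0.4717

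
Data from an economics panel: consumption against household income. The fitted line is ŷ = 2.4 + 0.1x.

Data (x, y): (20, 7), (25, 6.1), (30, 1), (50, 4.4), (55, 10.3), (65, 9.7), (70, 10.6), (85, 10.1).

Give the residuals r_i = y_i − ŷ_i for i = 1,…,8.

2.6, 1.2, -4.4, -3, 2.4, 0.8, 1.2, -0.8

x=20: ŷ = 2.4 + 0.1·20 = 4.4; r = 7 − 4.4 = 2.6
x=25: ŷ = 2.4 + 0.1·25 = 4.9; r = 6.1 − 4.9 = 1.2
x=30: ŷ = 2.4 + 0.1·30 = 5.4; r = 1 − 5.4 = -4.4
x=50: ŷ = 2.4 + 0.1·50 = 7.4; r = 4.4 − 7.4 = -3
x=55: ŷ = 2.4 + 0.1·55 = 7.9; r = 10.3 − 7.9 = 2.4
x=65: ŷ = 2.4 + 0.1·65 = 8.9; r = 9.7 − 8.9 = 0.8
x=70: ŷ = 2.4 + 0.1·70 = 9.4; r = 10.6 − 9.4 = 1.2
x=85: ŷ = 2.4 + 0.1·85 = 10.9; r = 10.1 − 10.9 = -0.8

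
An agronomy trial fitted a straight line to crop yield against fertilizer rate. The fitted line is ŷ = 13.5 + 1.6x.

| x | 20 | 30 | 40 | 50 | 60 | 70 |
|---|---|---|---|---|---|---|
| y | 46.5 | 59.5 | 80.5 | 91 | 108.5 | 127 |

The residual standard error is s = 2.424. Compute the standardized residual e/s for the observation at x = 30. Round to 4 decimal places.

ŷ = 13.5 + 1.6·30 = 61.5
e = 59.5 − 61.5 = -2
e/s = -2 / 2.424 = -0.8251

-0.8251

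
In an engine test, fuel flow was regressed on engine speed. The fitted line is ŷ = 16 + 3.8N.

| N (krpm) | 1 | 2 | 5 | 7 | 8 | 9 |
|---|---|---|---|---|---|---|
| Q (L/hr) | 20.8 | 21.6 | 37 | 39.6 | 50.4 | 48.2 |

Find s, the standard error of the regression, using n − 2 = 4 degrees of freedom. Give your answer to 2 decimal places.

N=1: ŷ = 16 + 3.8·1 = 19.8; e = 20.8 − 19.8 = 1
N=2: ŷ = 16 + 3.8·2 = 23.6; e = 21.6 − 23.6 = -2
N=5: ŷ = 16 + 3.8·5 = 35; e = 37 − 35 = 2
N=7: ŷ = 16 + 3.8·7 = 42.6; e = 39.6 − 42.6 = -3
N=8: ŷ = 16 + 3.8·8 = 46.4; e = 50.4 − 46.4 = 4
N=9: ŷ = 16 + 3.8·9 = 50.2; e = 48.2 − 50.2 = -2
SSE = 1 + 4 + 4 + 9 + 16 + 4 = 38
s = √(38/4) = √9.5 ≈ 3.08

s = 3.08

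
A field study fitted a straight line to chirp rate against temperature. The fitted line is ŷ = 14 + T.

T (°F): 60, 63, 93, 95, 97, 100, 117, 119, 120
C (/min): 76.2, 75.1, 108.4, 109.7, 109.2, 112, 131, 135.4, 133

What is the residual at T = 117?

ŷ = 14 + 117 = 131
r = 131 − 131 = 0

r = 0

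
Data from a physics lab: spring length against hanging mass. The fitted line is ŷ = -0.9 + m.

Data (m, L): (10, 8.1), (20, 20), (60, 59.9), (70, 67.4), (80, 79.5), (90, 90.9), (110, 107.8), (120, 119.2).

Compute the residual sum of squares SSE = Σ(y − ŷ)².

m=10: ŷ = -0.9 + 10 = 9.1; e = 8.1 − 9.1 = -1
m=20: ŷ = -0.9 + 20 = 19.1; e = 20 − 19.1 = 0.9
m=60: ŷ = -0.9 + 60 = 59.1; e = 59.9 − 59.1 = 0.8
m=70: ŷ = -0.9 + 70 = 69.1; e = 67.4 − 69.1 = -1.7
m=80: ŷ = -0.9 + 80 = 79.1; e = 79.5 − 79.1 = 0.4
m=90: ŷ = -0.9 + 90 = 89.1; e = 90.9 − 89.1 = 1.8
m=110: ŷ = -0.9 + 110 = 109.1; e = 107.8 − 109.1 = -1.3
m=120: ŷ = -0.9 + 120 = 119.1; e = 119.2 − 119.1 = 0.1
SSE = 1 + 0.81 + 0.64 + 2.89 + 0.16 + 3.24 + 1.69 + 0.01 = 10.44

SSE = 10.44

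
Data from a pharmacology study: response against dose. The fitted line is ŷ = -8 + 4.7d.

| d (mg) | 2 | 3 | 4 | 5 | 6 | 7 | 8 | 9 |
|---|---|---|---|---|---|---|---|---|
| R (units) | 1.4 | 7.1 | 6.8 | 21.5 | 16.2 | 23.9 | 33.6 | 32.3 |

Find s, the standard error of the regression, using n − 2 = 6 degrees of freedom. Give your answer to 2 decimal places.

d=2: ŷ = -8 + 4.7·2 = 1.4; e = 1.4 − 1.4 = 0
d=3: ŷ = -8 + 4.7·3 = 6.1; e = 7.1 − 6.1 = 1
d=4: ŷ = -8 + 4.7·4 = 10.8; e = 6.8 − 10.8 = -4
d=5: ŷ = -8 + 4.7·5 = 15.5; e = 21.5 − 15.5 = 6
d=6: ŷ = -8 + 4.7·6 = 20.2; e = 16.2 − 20.2 = -4
d=7: ŷ = -8 + 4.7·7 = 24.9; e = 23.9 − 24.9 = -1
d=8: ŷ = -8 + 4.7·8 = 29.6; e = 33.6 − 29.6 = 4
d=9: ŷ = -8 + 4.7·9 = 34.3; e = 32.3 − 34.3 = -2
SSE = 0 + 1 + 16 + 36 + 16 + 1 + 16 + 4 = 90
s = √(90/6) = √15 ≈ 3.87

s = 3.87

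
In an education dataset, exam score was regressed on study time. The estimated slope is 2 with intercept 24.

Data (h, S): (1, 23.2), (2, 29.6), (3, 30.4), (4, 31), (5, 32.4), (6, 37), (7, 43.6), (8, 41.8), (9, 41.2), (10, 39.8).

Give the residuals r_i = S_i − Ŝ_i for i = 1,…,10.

-2.8, 1.6, 0.4, -1, -1.6, 1, 5.6, 1.8, -0.8, -4.2

h=1: Ŝ = 24 + 2·1 = 26; r = 23.2 − 26 = -2.8
h=2: Ŝ = 24 + 2·2 = 28; r = 29.6 − 28 = 1.6
h=3: Ŝ = 24 + 2·3 = 30; r = 30.4 − 30 = 0.4
h=4: Ŝ = 24 + 2·4 = 32; r = 31 − 32 = -1
h=5: Ŝ = 24 + 2·5 = 34; r = 32.4 − 34 = -1.6
h=6: Ŝ = 24 + 2·6 = 36; r = 37 − 36 = 1
h=7: Ŝ = 24 + 2·7 = 38; r = 43.6 − 38 = 5.6
h=8: Ŝ = 24 + 2·8 = 40; r = 41.8 − 40 = 1.8
h=9: Ŝ = 24 + 2·9 = 42; r = 41.2 − 42 = -0.8
h=10: Ŝ = 24 + 2·10 = 44; r = 39.8 − 44 = -4.2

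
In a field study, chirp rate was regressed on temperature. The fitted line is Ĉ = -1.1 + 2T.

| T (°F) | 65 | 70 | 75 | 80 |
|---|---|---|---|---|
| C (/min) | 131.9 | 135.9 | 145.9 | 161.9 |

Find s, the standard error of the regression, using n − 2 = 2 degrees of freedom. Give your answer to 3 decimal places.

s = 4.243

T=65: Ĉ = -1.1 + 2·65 = 128.9; r = 131.9 − 128.9 = 3
T=70: Ĉ = -1.1 + 2·70 = 138.9; r = 135.9 − 138.9 = -3
T=75: Ĉ = -1.1 + 2·75 = 148.9; r = 145.9 − 148.9 = -3
T=80: Ĉ = -1.1 + 2·80 = 158.9; r = 161.9 − 158.9 = 3
SSE = 9 + 9 + 9 + 9 = 36
s = √(36/2) = √18 ≈ 4.243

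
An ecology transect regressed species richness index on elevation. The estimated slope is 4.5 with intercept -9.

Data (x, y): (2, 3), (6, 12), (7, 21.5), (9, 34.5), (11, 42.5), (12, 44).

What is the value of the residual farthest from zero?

x=2: ŷ = -9 + 4.5·2 = 0; r = 3 − 0 = 3
x=6: ŷ = -9 + 4.5·6 = 18; r = 12 − 18 = -6
x=7: ŷ = -9 + 4.5·7 = 22.5; r = 21.5 − 22.5 = -1
x=9: ŷ = -9 + 4.5·9 = 31.5; r = 34.5 − 31.5 = 3
x=11: ŷ = -9 + 4.5·11 = 40.5; r = 42.5 − 40.5 = 2
x=12: ŷ = -9 + 4.5·12 = 45; r = 44 − 45 = -1
Largest |r| is 6 at x = 6, residual -6.

r = -6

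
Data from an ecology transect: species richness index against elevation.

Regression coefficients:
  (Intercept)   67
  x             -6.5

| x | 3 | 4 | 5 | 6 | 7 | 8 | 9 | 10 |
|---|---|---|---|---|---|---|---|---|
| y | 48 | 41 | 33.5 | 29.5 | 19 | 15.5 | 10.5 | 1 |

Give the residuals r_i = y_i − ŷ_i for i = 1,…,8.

x=3: ŷ = 67 − 6.5·3 = 47.5; r = 48 − 47.5 = 0.5
x=4: ŷ = 67 − 6.5·4 = 41; r = 41 − 41 = 0
x=5: ŷ = 67 − 6.5·5 = 34.5; r = 33.5 − 34.5 = -1
x=6: ŷ = 67 − 6.5·6 = 28; r = 29.5 − 28 = 1.5
x=7: ŷ = 67 − 6.5·7 = 21.5; r = 19 − 21.5 = -2.5
x=8: ŷ = 67 − 6.5·8 = 15; r = 15.5 − 15 = 0.5
x=9: ŷ = 67 − 6.5·9 = 8.5; r = 10.5 − 8.5 = 2
x=10: ŷ = 67 − 6.5·10 = 2; r = 1 − 2 = -1

0.5, 0, -1, 1.5, -2.5, 0.5, 2, -1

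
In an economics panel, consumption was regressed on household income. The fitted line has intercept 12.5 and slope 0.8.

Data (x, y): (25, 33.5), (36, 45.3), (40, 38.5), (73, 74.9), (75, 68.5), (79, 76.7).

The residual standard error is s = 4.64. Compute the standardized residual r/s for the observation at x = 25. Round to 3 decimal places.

0.216

ŷ = 12.5 + 0.8·25 = 32.5
r = 33.5 − 32.5 = 1
r/s = 1 / 4.64 = 0.216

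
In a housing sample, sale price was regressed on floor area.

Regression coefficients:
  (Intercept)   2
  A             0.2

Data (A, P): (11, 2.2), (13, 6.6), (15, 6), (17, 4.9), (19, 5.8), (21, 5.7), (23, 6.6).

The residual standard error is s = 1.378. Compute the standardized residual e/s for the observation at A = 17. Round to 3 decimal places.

-0.363

P̂ = 2 + 0.2·17 = 5.4
e = 4.9 − 5.4 = -0.5
e/s = -0.5 / 1.378 = -0.363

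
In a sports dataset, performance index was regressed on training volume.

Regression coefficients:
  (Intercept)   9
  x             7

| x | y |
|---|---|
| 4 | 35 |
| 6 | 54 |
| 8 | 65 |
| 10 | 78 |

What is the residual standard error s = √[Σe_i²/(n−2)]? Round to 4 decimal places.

x=4: ŷ = 9 + 7·4 = 37; e = 35 − 37 = -2
x=6: ŷ = 9 + 7·6 = 51; e = 54 − 51 = 3
x=8: ŷ = 9 + 7·8 = 65; e = 65 − 65 = 0
x=10: ŷ = 9 + 7·10 = 79; e = 78 − 79 = -1
SSE = 4 + 9 + 0 + 1 = 14
s = √(14/2) = √7 ≈ 2.6458

s = 2.6458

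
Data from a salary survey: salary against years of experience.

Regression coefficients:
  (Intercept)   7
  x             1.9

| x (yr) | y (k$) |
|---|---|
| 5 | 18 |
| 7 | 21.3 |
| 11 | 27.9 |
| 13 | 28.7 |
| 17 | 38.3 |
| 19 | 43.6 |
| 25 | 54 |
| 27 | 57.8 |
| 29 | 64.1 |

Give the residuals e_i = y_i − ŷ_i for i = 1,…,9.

x=5: ŷ = 7 + 1.9·5 = 16.5; e = 18 − 16.5 = 1.5
x=7: ŷ = 7 + 1.9·7 = 20.3; e = 21.3 − 20.3 = 1
x=11: ŷ = 7 + 1.9·11 = 27.9; e = 27.9 − 27.9 = 0
x=13: ŷ = 7 + 1.9·13 = 31.7; e = 28.7 − 31.7 = -3
x=17: ŷ = 7 + 1.9·17 = 39.3; e = 38.3 − 39.3 = -1
x=19: ŷ = 7 + 1.9·19 = 43.1; e = 43.6 − 43.1 = 0.5
x=25: ŷ = 7 + 1.9·25 = 54.5; e = 54 − 54.5 = -0.5
x=27: ŷ = 7 + 1.9·27 = 58.3; e = 57.8 − 58.3 = -0.5
x=29: ŷ = 7 + 1.9·29 = 62.1; e = 64.1 − 62.1 = 2

1.5, 1, 0, -3, -1, 0.5, -0.5, -0.5, 2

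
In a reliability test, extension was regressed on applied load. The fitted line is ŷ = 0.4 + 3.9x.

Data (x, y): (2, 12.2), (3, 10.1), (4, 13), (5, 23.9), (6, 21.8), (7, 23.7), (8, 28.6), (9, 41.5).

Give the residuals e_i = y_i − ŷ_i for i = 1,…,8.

x=2: ŷ = 0.4 + 3.9·2 = 8.2; e = 12.2 − 8.2 = 4
x=3: ŷ = 0.4 + 3.9·3 = 12.1; e = 10.1 − 12.1 = -2
x=4: ŷ = 0.4 + 3.9·4 = 16; e = 13 − 16 = -3
x=5: ŷ = 0.4 + 3.9·5 = 19.9; e = 23.9 − 19.9 = 4
x=6: ŷ = 0.4 + 3.9·6 = 23.8; e = 21.8 − 23.8 = -2
x=7: ŷ = 0.4 + 3.9·7 = 27.7; e = 23.7 − 27.7 = -4
x=8: ŷ = 0.4 + 3.9·8 = 31.6; e = 28.6 − 31.6 = -3
x=9: ŷ = 0.4 + 3.9·9 = 35.5; e = 41.5 − 35.5 = 6

4, -2, -3, 4, -2, -4, -3, 6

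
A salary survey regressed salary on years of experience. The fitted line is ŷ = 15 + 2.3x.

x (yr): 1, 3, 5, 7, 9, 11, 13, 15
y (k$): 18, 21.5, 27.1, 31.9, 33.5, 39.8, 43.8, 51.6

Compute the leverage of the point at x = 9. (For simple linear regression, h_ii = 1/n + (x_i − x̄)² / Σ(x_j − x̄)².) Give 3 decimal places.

h = 0.131

x̄ = (1 + 3 + 5 + 7 + 9 + 11 + 13 + 15)/8 = 8
Σ(x − x̄)² = 49 + 25 + 9 + 1 + 1 + 9 + 25 + 49 = 168
h = 1/8 + (1)²/168 = 0.125 + 0.00595238 = 0.131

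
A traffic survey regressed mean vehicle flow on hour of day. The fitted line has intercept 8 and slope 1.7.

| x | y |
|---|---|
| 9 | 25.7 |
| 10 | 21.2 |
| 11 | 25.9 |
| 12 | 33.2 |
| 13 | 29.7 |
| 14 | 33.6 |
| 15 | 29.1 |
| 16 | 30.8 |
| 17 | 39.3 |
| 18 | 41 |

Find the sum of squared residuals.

x=9: ŷ = 8 + 1.7·9 = 23.3; e = 25.7 − 23.3 = 2.4
x=10: ŷ = 8 + 1.7·10 = 25; e = 21.2 − 25 = -3.8
x=11: ŷ = 8 + 1.7·11 = 26.7; e = 25.9 − 26.7 = -0.8
x=12: ŷ = 8 + 1.7·12 = 28.4; e = 33.2 − 28.4 = 4.8
x=13: ŷ = 8 + 1.7·13 = 30.1; e = 29.7 − 30.1 = -0.4
x=14: ŷ = 8 + 1.7·14 = 31.8; e = 33.6 − 31.8 = 1.8
x=15: ŷ = 8 + 1.7·15 = 33.5; e = 29.1 − 33.5 = -4.4
x=16: ŷ = 8 + 1.7·16 = 35.2; e = 30.8 − 35.2 = -4.4
x=17: ŷ = 8 + 1.7·17 = 36.9; e = 39.3 − 36.9 = 2.4
x=18: ŷ = 8 + 1.7·18 = 38.6; e = 41 − 38.6 = 2.4
SSE = 5.76 + 14.44 + 0.64 + 23.04 + 0.16 + 3.24 + 19.36 + 19.36 + 5.76 + 5.76 = 97.52

SSE = 97.52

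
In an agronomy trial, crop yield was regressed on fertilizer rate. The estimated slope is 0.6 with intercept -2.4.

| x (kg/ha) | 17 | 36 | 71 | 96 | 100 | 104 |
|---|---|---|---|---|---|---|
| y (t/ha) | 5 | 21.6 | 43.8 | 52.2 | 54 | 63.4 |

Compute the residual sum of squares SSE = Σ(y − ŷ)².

x=17: ŷ = -2.4 + 0.6·17 = 7.8; e = 5 − 7.8 = -2.8
x=36: ŷ = -2.4 + 0.6·36 = 19.2; e = 21.6 − 19.2 = 2.4
x=71: ŷ = -2.4 + 0.6·71 = 40.2; e = 43.8 − 40.2 = 3.6
x=96: ŷ = -2.4 + 0.6·96 = 55.2; e = 52.2 − 55.2 = -3
x=100: ŷ = -2.4 + 0.6·100 = 57.6; e = 54 − 57.6 = -3.6
x=104: ŷ = -2.4 + 0.6·104 = 60; e = 63.4 − 60 = 3.4
SSE = 7.84 + 5.76 + 12.96 + 9 + 12.96 + 11.56 = 60.08

SSE = 60.08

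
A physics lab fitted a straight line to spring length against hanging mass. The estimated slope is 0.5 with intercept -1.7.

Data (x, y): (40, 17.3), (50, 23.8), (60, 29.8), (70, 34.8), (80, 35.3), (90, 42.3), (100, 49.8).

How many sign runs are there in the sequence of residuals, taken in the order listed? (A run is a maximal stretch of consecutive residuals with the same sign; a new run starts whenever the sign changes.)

4 runs

x=40: ŷ = -1.7 + 0.5·40 = 18.3; e = 17.3 − 18.3 = -1
x=50: ŷ = -1.7 + 0.5·50 = 23.3; e = 23.8 − 23.3 = 0.5
x=60: ŷ = -1.7 + 0.5·60 = 28.3; e = 29.8 − 28.3 = 1.5
x=70: ŷ = -1.7 + 0.5·70 = 33.3; e = 34.8 − 33.3 = 1.5
x=80: ŷ = -1.7 + 0.5·80 = 38.3; e = 35.3 − 38.3 = -3
x=90: ŷ = -1.7 + 0.5·90 = 43.3; e = 42.3 − 43.3 = -1
x=100: ŷ = -1.7 + 0.5·100 = 48.3; e = 49.8 − 48.3 = 1.5
Signs: − + + + − − +
Runs: −×1, +×3, −×2, +×1 → 4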